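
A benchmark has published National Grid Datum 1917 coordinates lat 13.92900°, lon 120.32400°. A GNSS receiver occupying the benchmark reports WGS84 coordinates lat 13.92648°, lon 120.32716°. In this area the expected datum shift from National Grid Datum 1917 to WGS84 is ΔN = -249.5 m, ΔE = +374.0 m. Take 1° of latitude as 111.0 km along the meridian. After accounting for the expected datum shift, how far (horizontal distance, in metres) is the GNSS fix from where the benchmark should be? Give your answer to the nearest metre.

Observed coordinate differences: Δφ = -0.00252°, Δλ = +0.00316°.
Converting to metres (1° lat = 111000 m, cos φ = 0.970595): observed ΔN = -279.7 m, observed ΔE = 340.4 m.
Subtracting the expected shift leaves a residual of -279.7 − (-249.5) = -30.2 m north and 340.4 − (374.0) = -33.6 m east.
Residual distance = √((-30.2)² + (-33.6)²) = 45.2 m.

45 m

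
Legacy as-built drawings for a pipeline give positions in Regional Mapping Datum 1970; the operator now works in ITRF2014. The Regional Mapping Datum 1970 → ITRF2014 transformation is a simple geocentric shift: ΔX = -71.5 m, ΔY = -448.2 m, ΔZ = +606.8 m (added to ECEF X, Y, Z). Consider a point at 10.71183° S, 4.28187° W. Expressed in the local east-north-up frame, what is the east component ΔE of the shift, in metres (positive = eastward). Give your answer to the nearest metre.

ΔE = -452 m

At φ = -10.71183°, λ = -4.28187°: sin φ = -0.185869, cos φ = 0.982574, sin λ = -0.074663, cos λ = 0.997209.
ΔE = −sin λ·ΔX + cos λ·ΔY = −(-0.074663)·(-71.5) + (0.997209)·(-448.2) = -452.29 m.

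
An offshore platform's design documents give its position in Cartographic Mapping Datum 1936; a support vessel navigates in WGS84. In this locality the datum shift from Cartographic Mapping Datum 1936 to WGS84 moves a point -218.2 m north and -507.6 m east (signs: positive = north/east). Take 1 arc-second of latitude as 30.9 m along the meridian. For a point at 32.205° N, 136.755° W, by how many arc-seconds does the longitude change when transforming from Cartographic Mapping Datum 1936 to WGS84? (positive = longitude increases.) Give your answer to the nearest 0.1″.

Δλ = -19.4″

At latitude 32.205°, cos φ = 0.846147.
1″ of longitude at this latitude = 30.90 × cos φ = 26.1459 m, so Δλ = -507.6 / 26.1459 = -19.414″.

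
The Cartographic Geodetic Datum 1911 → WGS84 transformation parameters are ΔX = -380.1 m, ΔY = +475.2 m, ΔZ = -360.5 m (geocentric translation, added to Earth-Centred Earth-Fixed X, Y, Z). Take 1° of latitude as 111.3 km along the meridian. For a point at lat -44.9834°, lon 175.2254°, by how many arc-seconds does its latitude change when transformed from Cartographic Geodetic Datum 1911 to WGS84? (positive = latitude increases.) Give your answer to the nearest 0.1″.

Δφ = 1.3″

sin φ = -0.706902, cos φ = 0.707312, sin λ = 0.083236, cos λ = -0.996530.
North component: ΔN = −sin φ cos λ·ΔX − sin φ sin λ·ΔY + cos φ·ΔZ = −(-0.706902)(-0.996530)(-380.1) − (-0.706902)(0.083236)(475.2) + (0.707312)(-360.5) = 40.74 m.
1° of latitude spans 111300 m, so Δφ = 40.74 / 111300 × 3600 = 1.318″.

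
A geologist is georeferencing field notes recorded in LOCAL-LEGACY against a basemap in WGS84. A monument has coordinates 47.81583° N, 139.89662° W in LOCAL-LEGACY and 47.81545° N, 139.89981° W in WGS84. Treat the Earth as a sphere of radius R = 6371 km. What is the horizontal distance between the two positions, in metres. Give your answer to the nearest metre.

Δφ = 47.81545° − 47.81583° = -0.00038°; Δλ = -139.89981° − -139.89662° = -0.00319°.
1° along a meridian = πR/180 = 111195 m.
ΔN = Δφ × 111195 = -42.3 m; ΔE = Δλ × 111195 × cos(47.81583°) = -0.00319 × 111195 × 0.671516 = -238.2 m.
Distance = √(ΔE² + ΔN²) = √((-238.2)² + (-42.3)²) = 241.9 m.

242 m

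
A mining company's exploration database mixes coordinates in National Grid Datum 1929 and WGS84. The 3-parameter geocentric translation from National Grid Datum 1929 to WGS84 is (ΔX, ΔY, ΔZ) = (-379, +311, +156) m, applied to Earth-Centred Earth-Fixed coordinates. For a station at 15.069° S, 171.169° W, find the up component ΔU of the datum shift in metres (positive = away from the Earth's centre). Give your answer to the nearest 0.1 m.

At φ = -15.069°, λ = -171.169°: sin φ = -0.259982, cos φ = 0.965613, sin λ = -0.153520, cos λ = -0.988145.
ΔU = cos φ cos λ·ΔX + cos φ sin λ·ΔY + sin φ·ΔZ = (0.965613)(-0.988145)(-379) + (0.965613)(-0.153520)(311) + (-0.259982)(156) = 274.97 m.

ΔU = 275.0 m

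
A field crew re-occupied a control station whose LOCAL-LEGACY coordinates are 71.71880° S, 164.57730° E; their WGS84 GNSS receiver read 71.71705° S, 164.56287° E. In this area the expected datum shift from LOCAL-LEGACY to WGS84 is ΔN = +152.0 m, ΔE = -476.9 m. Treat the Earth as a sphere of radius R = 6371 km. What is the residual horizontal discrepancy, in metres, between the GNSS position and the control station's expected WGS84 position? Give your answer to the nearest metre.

50 m

Observed coordinate differences: Δφ = +0.00175°, Δλ = -0.01443°.
Converting to metres (1° lat = 111195 m, cos φ = 0.313681): observed ΔN = 194.6 m, observed ΔE = -503.3 m.
Subtracting the expected shift leaves a residual of 194.6 − (152.0) = 42.6 m north and -503.3 − (-476.9) = -26.4 m east.
Residual distance = √(42.6² + (-26.4)²) = 50.1 m.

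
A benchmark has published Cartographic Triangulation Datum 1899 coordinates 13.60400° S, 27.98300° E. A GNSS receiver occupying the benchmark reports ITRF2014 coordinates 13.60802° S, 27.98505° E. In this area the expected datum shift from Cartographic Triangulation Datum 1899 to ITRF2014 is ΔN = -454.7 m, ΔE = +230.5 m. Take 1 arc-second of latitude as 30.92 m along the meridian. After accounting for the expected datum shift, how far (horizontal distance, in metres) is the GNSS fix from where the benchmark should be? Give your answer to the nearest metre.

Observed coordinate differences: Δφ = -0.00402°, Δλ = +0.00205°.
Converting to metres (1° lat = 111312 m, cos φ = 0.971945): observed ΔN = -447.5 m, observed ΔE = 221.8 m.
Subtracting the expected shift leaves a residual of -447.5 − (-454.7) = 7.2 m north and 221.8 − (230.5) = -8.7 m east.
Residual distance = √(7.2² + (-8.7)²) = 11.3 m.

11 m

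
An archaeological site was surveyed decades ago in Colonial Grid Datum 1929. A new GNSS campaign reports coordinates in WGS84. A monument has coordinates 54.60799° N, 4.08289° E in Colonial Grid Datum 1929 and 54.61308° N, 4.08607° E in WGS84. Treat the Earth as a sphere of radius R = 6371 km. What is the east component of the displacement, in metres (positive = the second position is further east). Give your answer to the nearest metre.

Δφ = 54.61308° − 54.60799° = +0.00509°; Δλ = 4.08607° − 4.08289° = +0.00318°.
1° along a meridian = πR/180 = 111195 m.
ΔN = Δφ × 111195 = 566.0 m; ΔE = Δλ × 111195 × cos(54.60799°) = +0.00318 × 111195 × 0.579167 = 204.8 m.

ΔE = 205 m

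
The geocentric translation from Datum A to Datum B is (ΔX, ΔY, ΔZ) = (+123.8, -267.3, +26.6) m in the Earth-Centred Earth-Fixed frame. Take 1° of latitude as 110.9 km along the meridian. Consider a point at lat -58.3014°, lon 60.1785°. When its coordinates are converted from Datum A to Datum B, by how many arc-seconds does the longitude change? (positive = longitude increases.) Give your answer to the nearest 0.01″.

sin φ = -0.850824, cos φ = 0.525451, sin λ = 0.867579, cos λ = 0.497300.
East component: ΔE = −sin λ·ΔX + cos λ·ΔY = −(0.867579)(123.8) + (0.497300)(-267.3) = -240.33 m.
1° of latitude spans 110900 m; at latitude φ, 1° of longitude spans that × cos φ = 58272.5 m, so Δλ = -240.33 / 58272.5 × 3600 = -14.848″.

Δλ = -14.85″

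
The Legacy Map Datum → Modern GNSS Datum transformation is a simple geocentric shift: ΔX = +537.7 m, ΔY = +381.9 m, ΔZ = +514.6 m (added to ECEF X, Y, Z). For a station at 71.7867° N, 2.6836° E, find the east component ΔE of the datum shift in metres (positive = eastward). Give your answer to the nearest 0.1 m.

ΔE = 356.3 m

The local east axis at (φ, λ) is (−sin λ, cos λ, 0), so ΔE = −sin(2.6836°)·537.7 + cos(2.6836°)·381.9 = 356.31 m.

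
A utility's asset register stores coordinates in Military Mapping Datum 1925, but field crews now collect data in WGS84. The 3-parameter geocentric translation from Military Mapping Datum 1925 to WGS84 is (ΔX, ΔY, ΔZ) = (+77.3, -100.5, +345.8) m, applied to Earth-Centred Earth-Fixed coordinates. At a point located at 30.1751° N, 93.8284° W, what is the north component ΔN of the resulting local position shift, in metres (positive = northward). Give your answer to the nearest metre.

At φ = 30.1751°, λ = -93.8284°: sin φ = 0.502644, cos φ = 0.864493, sin λ = -0.997768, cos λ = -0.066768.
ΔN = −sin φ cos λ·ΔX − sin φ sin λ·ΔY + cos φ·ΔZ = −(0.502644)(-0.066768)(77.3) − (0.502644)(-0.997768)(-100.5) + (0.864493)(345.8) = 251.13 m.

ΔN = 251 m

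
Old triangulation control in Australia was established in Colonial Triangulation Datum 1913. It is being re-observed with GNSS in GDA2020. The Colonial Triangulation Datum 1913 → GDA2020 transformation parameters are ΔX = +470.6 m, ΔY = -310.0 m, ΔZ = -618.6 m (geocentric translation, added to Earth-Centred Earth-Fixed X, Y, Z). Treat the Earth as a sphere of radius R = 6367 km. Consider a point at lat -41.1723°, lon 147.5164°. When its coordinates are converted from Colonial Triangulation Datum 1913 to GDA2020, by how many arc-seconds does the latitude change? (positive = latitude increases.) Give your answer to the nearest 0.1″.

Δφ = -27.1″

sin φ = -0.658326, cos φ = 0.752733, sin λ = 0.537058, cos λ = -0.843545.
North component: ΔN = −sin φ cos λ·ΔX − sin φ sin λ·ΔY + cos φ·ΔZ = −(-0.658326)(-0.843545)(470.6) − (-0.658326)(0.537058)(-310.0) + (0.752733)(-618.6) = -836.58 m.
1° of latitude spans πR/180 = 111125 m, so Δφ = -836.58 / 111125 × 3600 = -27.102″.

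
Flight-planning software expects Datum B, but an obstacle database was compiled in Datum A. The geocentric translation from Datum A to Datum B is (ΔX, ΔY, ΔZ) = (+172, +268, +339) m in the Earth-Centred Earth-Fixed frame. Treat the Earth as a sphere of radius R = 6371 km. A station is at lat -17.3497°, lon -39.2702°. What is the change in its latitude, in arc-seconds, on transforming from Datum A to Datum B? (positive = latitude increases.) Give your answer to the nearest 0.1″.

Δφ = 10.1″

sin φ = -0.298203, cos φ = 0.954502, sin λ = -0.632978, cos λ = 0.774170.
North component: ΔN = −sin φ cos λ·ΔX − sin φ sin λ·ΔY + cos φ·ΔZ = −(-0.298203)(0.774170)(172) − (-0.298203)(-0.632978)(268) + (0.954502)(339) = 312.70 m.
1° of latitude spans πR/180 = 111195 m, so Δφ = 312.70 / 111195 × 3600 = 10.124″.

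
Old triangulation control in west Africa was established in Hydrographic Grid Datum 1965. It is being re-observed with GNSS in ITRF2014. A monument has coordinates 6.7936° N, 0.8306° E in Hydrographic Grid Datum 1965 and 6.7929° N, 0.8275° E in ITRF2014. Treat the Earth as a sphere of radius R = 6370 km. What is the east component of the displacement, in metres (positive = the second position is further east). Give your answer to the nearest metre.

ΔE = -342 m

Δφ = 6.7929° − 6.7936° = -0.0007°; Δλ = 0.8275° − 0.8306° = -0.0031°.
1° along a meridian = πR/180 = 111177 m.
ΔN = Δφ × 111177 = -77.8 m; ΔE = Δλ × 111177 × cos(6.7936°) = -0.0031 × 111177 × 0.992979 = -342.2 m.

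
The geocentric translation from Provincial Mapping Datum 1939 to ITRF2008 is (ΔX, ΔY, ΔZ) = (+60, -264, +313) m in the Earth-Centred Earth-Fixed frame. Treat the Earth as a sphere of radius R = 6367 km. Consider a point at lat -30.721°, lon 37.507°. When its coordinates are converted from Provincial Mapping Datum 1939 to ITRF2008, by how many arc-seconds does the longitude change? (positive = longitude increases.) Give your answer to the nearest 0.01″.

sin φ = -0.510858, cos φ = 0.859665, sin λ = 0.608858, cos λ = 0.793279.
East component: ΔE = −sin λ·ΔX + cos λ·ΔY = −(0.608858)(60) + (0.793279)(-264) = -245.96 m.
1° of latitude spans πR/180 = 111125 m; at latitude φ, 1° of longitude spans that × cos φ = 95530.4 m, so Δλ = -245.96 / 95530.4 × 3600 = -9.269″.

Δλ = -9.27″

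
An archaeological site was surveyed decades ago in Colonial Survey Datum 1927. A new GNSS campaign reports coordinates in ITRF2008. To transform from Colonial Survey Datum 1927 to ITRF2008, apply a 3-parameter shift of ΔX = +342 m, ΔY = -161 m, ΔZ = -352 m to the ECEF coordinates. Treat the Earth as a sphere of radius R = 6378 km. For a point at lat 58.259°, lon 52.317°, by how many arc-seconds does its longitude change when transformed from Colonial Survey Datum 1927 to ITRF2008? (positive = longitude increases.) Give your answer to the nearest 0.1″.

Δλ = -22.7″

sin φ = 0.850435, cos φ = 0.526080, sin λ = 0.791405, cos λ = 0.611292.
East component: ΔE = −sin λ·ΔX + cos λ·ΔY = −(0.791405)(342) + (0.611292)(-161) = -369.08 m.
1° of latitude spans πR/180 = 111317 m; at latitude φ, 1° of longitude spans that × cos φ = 58561.7 m, so Δλ = -369.08 / 58561.7 × 3600 = -22.689″.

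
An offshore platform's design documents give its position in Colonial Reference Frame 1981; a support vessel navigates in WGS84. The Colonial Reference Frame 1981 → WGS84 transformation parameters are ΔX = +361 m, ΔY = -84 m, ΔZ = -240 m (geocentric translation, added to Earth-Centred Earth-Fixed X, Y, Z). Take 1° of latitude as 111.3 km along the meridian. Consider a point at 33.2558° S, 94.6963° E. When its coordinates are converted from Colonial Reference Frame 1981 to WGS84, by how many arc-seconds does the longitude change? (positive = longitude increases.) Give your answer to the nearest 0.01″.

Δλ = -13.65″

sin φ = -0.548378, cos φ = 0.836231, sin λ = 0.996643, cos λ = -0.081874.
East component: ΔE = −sin λ·ΔX + cos λ·ΔY = −(0.996643)(361) + (-0.081874)(-84) = -352.91 m.
1° of latitude spans 111300 m; at latitude φ, 1° of longitude spans that × cos φ = 93072.5 m, so Δλ = -352.91 / 93072.5 × 3600 = -13.650″.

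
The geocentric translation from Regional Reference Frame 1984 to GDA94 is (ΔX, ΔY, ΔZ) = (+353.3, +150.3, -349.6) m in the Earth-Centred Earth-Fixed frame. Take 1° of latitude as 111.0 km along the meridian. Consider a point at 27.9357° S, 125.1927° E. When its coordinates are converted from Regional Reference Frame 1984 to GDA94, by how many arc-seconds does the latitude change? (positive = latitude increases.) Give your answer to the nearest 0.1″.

sin φ = -0.468480, cos φ = 0.883474, sin λ = 0.817218, cos λ = -0.576328.
North component: ΔN = −sin φ cos λ·ΔX − sin φ sin λ·ΔY + cos φ·ΔZ = −(-0.468480)(-0.576328)(353.3) − (-0.468480)(0.817218)(150.3) + (0.883474)(-349.6) = -346.71 m.
1° of latitude spans 111000 m, so Δφ = -346.71 / 111000 × 3600 = -11.245″.

Δφ = -11.2″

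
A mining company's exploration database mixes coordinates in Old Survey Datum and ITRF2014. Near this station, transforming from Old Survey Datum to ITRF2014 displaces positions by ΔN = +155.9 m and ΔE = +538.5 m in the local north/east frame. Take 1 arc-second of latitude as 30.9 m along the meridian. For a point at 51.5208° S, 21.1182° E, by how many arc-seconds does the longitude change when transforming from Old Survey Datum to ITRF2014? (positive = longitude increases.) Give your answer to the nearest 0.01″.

Δλ = 28.01″

At latitude -51.5208°, cos φ = 0.622230.
1″ of longitude at this latitude = 30.90 × cos φ = 19.2269 m, so Δλ = 538.5 / 19.2269 = 28.008″.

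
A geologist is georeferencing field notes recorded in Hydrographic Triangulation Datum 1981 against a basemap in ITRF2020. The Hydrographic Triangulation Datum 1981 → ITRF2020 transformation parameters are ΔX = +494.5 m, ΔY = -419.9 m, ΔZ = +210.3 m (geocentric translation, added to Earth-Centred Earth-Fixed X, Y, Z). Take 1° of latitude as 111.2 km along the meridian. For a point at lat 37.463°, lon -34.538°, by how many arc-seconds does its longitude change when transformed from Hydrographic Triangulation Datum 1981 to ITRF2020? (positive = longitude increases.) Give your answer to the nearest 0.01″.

sin φ = 0.608249, cos φ = 0.793746, sin λ = -0.566953, cos λ = 0.823750.
East component: ΔE = −sin λ·ΔX + cos λ·ΔY = −(-0.566953)(494.5) + (0.823750)(-419.9) = -65.53 m.
1° of latitude spans 111200 m; at latitude φ, 1° of longitude spans that × cos φ = 88264.6 m, so Δλ = -65.53 / 88264.6 × 3600 = -2.673″.

Δλ = -2.67″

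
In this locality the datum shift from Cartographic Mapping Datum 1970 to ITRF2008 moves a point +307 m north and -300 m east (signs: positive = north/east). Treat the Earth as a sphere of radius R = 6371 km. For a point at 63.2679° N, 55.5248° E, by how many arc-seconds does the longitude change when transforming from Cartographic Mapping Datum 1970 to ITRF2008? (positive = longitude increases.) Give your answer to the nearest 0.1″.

At latitude 63.2679°, cos φ = 0.449819.
One radian of longitude at latitude φ spans R cos φ, so Δλ = ΔE / (R cos φ) = -300.0 / (6371000 × 0.449819) = -1.0468e-04 rad = -21.592″.

Δλ = -21.6″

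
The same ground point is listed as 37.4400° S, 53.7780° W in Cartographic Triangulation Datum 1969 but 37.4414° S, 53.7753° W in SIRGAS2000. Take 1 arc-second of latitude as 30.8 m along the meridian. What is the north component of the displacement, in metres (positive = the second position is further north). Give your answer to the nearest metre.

Δφ = -37.4414° − -37.4400° = -0.0014°; Δλ = -53.7753° − -53.7780° = +0.0027°.
1° of latitude = 3600 × 30.80 = 110880 m.
ΔN = Δφ × 110880 = -155.2 m; ΔE = Δλ × 110880 × cos(-37.4400°) = +0.0027 × 110880 × 0.793990 = 237.7 m.

ΔN = -155 m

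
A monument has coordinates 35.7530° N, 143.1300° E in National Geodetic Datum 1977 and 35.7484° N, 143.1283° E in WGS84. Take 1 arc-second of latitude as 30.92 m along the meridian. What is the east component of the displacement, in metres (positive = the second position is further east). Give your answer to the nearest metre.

Δφ = 35.7484° − 35.7530° = -0.0046°; Δλ = 143.1283° − 143.1300° = -0.0017°.
1° of latitude = 3600 × 30.92 = 111312 m.
ΔN = Δφ × 111312 = -512.0 m; ΔE = Δλ × 111312 × cos(35.7530°) = -0.0017 × 111312 × 0.811543 = -153.6 m.

ΔE = -154 m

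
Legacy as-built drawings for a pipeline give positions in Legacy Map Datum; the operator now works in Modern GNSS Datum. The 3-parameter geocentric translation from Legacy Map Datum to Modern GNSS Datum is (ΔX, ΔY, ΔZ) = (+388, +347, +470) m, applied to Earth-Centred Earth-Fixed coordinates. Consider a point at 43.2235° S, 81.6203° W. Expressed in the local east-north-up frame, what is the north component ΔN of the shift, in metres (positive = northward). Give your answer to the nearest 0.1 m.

At φ = -43.2235°, λ = -81.6203°: sin φ = -0.684846, cos φ = 0.728688, sin λ = -0.989324, cos λ = 0.145733.
ΔN = −sin φ cos λ·ΔX − sin φ sin λ·ΔY + cos φ·ΔZ = −(-0.684846)(0.145733)(388) − (-0.684846)(-0.989324)(347) + (0.728688)(470) = 146.10 m.

ΔN = 146.1 m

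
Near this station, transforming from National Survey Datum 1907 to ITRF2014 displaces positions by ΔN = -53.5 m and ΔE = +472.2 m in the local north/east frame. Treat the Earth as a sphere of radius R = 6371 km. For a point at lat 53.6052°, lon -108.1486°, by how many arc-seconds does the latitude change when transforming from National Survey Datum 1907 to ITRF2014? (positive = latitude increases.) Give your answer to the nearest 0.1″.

On a sphere of radius R, 1 rad of latitude = R, so Δφ = ΔN / R = -53.5 / 6371000 = -8.3974e-06 rad = -1.732″.

Δφ = -1.7″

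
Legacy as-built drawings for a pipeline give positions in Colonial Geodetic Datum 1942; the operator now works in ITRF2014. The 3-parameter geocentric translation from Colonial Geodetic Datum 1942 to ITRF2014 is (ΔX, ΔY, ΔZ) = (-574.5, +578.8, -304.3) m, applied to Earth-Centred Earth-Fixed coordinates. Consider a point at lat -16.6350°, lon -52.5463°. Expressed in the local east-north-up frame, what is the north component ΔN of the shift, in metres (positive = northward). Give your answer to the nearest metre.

ΔN = -523 m

At φ = -16.6350°, λ = -52.5463°: sin φ = -0.286274, cos φ = 0.958148, sin λ = -0.793845, cos λ = 0.608120.
ΔN = −sin φ cos λ·ΔX − sin φ sin λ·ΔY + cos φ·ΔZ = −(-0.286274)(0.608120)(-574.5) − (-0.286274)(-0.793845)(578.8) + (0.958148)(-304.3) = -523.11 m.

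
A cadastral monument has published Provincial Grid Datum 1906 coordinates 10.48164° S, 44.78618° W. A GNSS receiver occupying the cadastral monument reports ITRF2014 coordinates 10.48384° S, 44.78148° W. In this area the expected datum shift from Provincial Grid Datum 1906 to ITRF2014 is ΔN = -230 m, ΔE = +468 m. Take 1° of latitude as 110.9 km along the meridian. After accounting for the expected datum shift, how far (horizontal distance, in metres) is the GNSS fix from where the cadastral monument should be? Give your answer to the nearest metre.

Observed coordinate differences: Δφ = -0.00220°, Δλ = +0.00470°.
Converting to metres (1° lat = 110900 m, cos φ = 0.983313): observed ΔN = -244.0 m, observed ΔE = 512.5 m.
Subtracting the expected shift leaves a residual of -244.0 − (-230) = -14.0 m north and 512.5 − (468) = 44.5 m east.
Residual distance = √((-14.0)² + 44.5²) = 46.7 m.

47 m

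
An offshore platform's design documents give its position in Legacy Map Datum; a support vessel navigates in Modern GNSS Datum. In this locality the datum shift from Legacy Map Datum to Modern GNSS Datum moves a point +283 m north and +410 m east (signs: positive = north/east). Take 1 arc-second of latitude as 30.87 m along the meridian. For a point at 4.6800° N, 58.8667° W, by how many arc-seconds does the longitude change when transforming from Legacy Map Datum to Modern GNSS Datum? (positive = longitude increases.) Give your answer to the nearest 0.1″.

Δλ = 13.3″

At latitude 4.6800°, cos φ = 0.996666.
1″ of longitude at this latitude = 30.87 × cos φ = 30.7671 m, so Δλ = 410.0 / 30.7671 = 13.326″.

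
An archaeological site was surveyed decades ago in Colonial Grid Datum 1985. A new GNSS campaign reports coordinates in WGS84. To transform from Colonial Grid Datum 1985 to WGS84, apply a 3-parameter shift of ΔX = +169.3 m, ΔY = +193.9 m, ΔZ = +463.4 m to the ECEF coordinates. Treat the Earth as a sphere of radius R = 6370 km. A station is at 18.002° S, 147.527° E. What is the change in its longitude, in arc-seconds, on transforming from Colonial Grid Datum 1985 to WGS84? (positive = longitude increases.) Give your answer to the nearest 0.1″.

Δλ = -8.7″

sin φ = -0.309050, cos φ = 0.951046, sin λ = 0.536902, cos λ = -0.843645.
East component: ΔE = −sin λ·ΔX + cos λ·ΔY = −(0.536902)(169.3) + (-0.843645)(193.9) = -254.48 m.
1° of latitude spans πR/180 = 111177 m; at latitude φ, 1° of longitude spans that × cos φ = 105734.9 m, so Δλ = -254.48 / 105734.9 × 3600 = -8.664″.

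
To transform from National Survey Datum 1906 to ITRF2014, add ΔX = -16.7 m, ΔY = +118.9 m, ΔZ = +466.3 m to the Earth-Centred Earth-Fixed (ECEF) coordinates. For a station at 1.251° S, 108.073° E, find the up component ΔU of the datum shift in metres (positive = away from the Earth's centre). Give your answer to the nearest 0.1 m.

ΔU = 108.0 m

The local up (radial) axis is (cos φ cos λ, cos φ sin λ, sin φ), giving ΔU = 5.180 + 113.007 − 10.180 = 108.01 m.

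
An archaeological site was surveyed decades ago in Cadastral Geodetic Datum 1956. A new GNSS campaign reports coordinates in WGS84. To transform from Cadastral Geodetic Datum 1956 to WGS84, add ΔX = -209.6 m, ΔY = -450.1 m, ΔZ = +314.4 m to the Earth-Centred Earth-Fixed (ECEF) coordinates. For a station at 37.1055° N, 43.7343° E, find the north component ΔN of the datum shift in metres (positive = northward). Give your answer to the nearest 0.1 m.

ΔN = 529.8 m

The local north axis is (−sin φ cos λ, −sin φ sin λ, cos φ), giving ΔN = 91.366 + 187.719 + 250.742 = 529.83 m.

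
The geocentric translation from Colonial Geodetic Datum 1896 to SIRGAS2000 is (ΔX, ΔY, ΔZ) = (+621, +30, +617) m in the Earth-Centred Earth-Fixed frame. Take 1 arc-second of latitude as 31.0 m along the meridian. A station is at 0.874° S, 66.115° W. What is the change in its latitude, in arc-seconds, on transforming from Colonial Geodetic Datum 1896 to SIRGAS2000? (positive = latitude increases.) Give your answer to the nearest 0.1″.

Δφ = 20.0″

sin φ = -0.015254, cos φ = 0.999884, sin λ = -0.914360, cos λ = 0.404902.
North component: ΔN = −sin φ cos λ·ΔX − sin φ sin λ·ΔY + cos φ·ΔZ = −(-0.015254)(0.404902)(621) − (-0.015254)(-0.914360)(30) + (0.999884)(617) = 620.35 m.
1° of latitude spans 3600 × 31.00 = 111600 m, so Δφ = 620.35 / 111600 × 3600 = 20.011″.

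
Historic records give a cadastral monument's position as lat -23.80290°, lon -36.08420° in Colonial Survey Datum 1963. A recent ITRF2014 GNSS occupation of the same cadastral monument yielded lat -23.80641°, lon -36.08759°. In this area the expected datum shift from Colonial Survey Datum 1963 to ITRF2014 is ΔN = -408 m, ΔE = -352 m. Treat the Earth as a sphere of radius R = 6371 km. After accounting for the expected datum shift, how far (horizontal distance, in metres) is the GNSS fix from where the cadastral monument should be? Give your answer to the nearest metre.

19 m

Observed coordinate differences: Δφ = -0.00351°, Δλ = -0.00339°.
Converting to metres (1° lat = 111195 m, cos φ = 0.914939): observed ΔN = -390.3 m, observed ΔE = -344.9 m.
Subtracting the expected shift leaves a residual of -390.3 − (-408) = 17.7 m north and -344.9 − (-352) = 7.1 m east.
Residual distance = √(17.7² + 7.1²) = 19.1 m.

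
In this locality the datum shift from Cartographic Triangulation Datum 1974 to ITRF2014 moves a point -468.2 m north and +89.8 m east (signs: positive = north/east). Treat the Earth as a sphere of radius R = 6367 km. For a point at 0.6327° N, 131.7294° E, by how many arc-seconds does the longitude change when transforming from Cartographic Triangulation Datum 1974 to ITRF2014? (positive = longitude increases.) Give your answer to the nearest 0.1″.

Δλ = 2.9″

At latitude 0.6327°, cos φ = 0.999939.
One radian of longitude at latitude φ spans R cos φ, so Δλ = ΔE / (R cos φ) = 89.8 / (6367000 × 0.999939) = 1.4105e-05 rad = 2.909″.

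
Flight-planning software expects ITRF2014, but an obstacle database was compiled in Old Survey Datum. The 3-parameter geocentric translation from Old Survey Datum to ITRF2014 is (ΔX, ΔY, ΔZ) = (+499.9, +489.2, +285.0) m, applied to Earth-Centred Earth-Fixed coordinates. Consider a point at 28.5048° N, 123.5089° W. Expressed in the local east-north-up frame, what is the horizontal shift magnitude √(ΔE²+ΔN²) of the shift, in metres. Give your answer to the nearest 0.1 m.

595.2 m

The local east axis at (φ, λ) is (−sin λ, cos λ, 0), so ΔE = −sin(-123.5089°)·499.9 + cos(-123.5089°)·489.2 = 146.75 m.
The local north axis is (−sin φ cos λ, −sin φ sin λ, cos φ), giving ΔN = 131.706 + 194.661 + 250.451 = 576.82 m.
Horizontal magnitude = √(ΔE² + ΔN²) = √(146.75² + 576.82²) = 595.19 m.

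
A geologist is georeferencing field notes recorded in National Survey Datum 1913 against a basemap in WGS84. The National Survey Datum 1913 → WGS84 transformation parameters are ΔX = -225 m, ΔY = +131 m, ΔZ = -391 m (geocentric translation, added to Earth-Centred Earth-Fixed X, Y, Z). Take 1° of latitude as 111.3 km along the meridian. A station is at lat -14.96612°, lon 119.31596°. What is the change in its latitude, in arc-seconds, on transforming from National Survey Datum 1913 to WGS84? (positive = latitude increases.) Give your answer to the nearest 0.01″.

Δφ = -10.34″

sin φ = -0.258248, cos φ = 0.966079, sin λ = 0.871933, cos λ = -0.489625.
North component: ΔN = −sin φ cos λ·ΔX − sin φ sin λ·ΔY + cos φ·ΔZ = −(-0.258248)(-0.489625)(-225) − (-0.258248)(0.871933)(131) + (0.966079)(-391) = -319.79 m.
1° of latitude spans 111300 m, so Δφ = -319.79 / 111300 × 3600 = -10.344″.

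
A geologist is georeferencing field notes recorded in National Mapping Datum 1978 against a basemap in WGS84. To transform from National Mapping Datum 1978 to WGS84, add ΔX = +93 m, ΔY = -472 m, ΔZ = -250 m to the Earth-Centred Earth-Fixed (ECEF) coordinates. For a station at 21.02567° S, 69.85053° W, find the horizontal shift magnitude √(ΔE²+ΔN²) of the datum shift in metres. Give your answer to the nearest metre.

At φ = -21.02567°, λ = -69.85053°: sin φ = -0.358786, cos φ = 0.933420, sin λ = -0.938797, cos λ = 0.344470.
ΔE = −sin λ·ΔX + cos λ·ΔY = −(-0.938797)·(93) + (0.344470)·(-472) = -75.28 m.
ΔN = −sin φ cos λ·ΔX − sin φ sin λ·ΔY + cos φ·ΔZ = −(-0.358786)(0.344470)(93) − (-0.358786)(-0.938797)(-472) + (0.933420)(-250) = -62.88 m.
Horizontal magnitude = √(ΔE² + ΔN²) = √((-75.28)² + (-62.88)²) = 98.09 m.

98 m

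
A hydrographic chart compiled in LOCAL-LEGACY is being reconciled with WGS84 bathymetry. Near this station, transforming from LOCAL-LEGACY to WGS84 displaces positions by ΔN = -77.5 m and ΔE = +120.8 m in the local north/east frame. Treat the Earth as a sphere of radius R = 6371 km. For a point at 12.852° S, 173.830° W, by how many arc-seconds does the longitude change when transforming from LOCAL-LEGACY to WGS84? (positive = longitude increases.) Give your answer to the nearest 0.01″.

Δλ = 4.01″

At latitude -12.852°, cos φ = 0.974948.
One radian of longitude at latitude φ spans R cos φ, so Δλ = ΔE / (R cos φ) = 120.8 / (6371000 × 0.974948) = 1.9448e-05 rad = 4.011″.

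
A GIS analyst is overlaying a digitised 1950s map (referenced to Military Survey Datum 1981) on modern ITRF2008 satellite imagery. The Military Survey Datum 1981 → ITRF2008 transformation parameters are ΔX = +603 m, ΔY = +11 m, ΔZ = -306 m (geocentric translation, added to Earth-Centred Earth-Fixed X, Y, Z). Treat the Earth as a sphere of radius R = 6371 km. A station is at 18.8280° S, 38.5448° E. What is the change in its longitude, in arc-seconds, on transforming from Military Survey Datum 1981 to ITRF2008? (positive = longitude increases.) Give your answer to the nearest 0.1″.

Δλ = -12.6″

sin φ = -0.322728, cos φ = 0.946492, sin λ = 0.623126, cos λ = 0.782121.
East component: ΔE = −sin λ·ΔX + cos λ·ΔY = −(0.623126)(603) + (0.782121)(11) = -367.14 m.
1° of latitude spans πR/180 = 111195 m; at latitude φ, 1° of longitude spans that × cos φ = 105245.1 m, so Δλ = -367.14 / 105245.1 × 3600 = -12.558″.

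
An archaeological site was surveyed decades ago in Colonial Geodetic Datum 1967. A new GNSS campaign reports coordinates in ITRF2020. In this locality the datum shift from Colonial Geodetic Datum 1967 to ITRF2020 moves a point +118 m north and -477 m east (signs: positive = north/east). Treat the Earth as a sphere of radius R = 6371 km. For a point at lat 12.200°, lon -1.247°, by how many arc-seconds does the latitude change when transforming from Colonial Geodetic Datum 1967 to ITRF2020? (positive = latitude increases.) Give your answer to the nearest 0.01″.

Δφ = 3.82″

On a sphere of radius R, 1 rad of latitude = R, so Δφ = ΔN / R = 118.0 / 6371000 = 1.8521e-05 rad = 3.820″.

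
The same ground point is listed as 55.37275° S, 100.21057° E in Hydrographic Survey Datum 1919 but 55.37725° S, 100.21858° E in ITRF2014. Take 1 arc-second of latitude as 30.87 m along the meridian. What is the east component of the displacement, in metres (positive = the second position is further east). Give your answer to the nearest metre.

Δφ = -55.37725° − -55.37275° = -0.00450°; Δλ = 100.21858° − 100.21057° = +0.00801°.
1° of latitude = 3600 × 30.87 = 111132 m.
ΔN = Δφ × 111132 = -500.1 m; ΔE = Δλ × 111132 × cos(-55.37275°) = +0.00801 × 111132 × 0.568235 = 505.8 m.

ΔE = 506 m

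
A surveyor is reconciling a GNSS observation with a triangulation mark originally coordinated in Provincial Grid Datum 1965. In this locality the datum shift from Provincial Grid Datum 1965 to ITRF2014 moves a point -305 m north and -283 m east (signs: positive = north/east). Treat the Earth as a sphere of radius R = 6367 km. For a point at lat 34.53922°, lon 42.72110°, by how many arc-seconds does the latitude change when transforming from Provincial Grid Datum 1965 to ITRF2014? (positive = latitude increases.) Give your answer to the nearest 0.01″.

Δφ = -9.88″

On a sphere of radius R, 1 rad of latitude = R, so Δφ = ΔN / R = -305.0 / 6367000 = -4.7903e-05 rad = -9.881″.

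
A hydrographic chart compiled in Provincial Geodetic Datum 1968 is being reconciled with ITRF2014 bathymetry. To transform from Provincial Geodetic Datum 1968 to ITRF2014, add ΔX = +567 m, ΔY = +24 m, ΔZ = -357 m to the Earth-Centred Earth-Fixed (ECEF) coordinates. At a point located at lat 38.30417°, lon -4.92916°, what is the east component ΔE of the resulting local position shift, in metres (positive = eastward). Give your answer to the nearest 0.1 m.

ΔE = 72.6 m

At φ = 38.30417°, λ = -4.92916°: sin φ = 0.619836, cos φ = 0.784731, sin λ = -0.085924, cos λ = 0.996302.
ΔE = −sin λ·ΔX + cos λ·ΔY = −(-0.085924)·(567) + (0.996302)·(24) = 72.63 m.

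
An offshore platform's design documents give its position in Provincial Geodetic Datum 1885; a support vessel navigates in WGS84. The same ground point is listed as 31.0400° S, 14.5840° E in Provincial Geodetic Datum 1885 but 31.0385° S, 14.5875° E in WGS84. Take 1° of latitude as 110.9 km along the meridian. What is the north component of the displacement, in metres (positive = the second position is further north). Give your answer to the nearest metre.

Δφ = -31.0385° − -31.0400° = +0.0015°; Δλ = 14.5875° − 14.5840° = +0.0035°.
ΔN = Δφ × 110900 = 166.4 m; ΔE = Δλ × 110900 × cos(-31.0400°) = +0.0035 × 110900 × 0.856808 = 332.6 m.

ΔN = 166 m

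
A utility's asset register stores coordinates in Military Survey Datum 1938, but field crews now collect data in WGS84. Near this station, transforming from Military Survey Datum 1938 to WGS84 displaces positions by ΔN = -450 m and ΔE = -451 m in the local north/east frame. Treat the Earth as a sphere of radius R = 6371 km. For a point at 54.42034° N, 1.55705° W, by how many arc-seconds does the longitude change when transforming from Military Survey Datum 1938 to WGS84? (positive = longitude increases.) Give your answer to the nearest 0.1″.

Δλ = -25.1″

At latitude 54.42034°, cos φ = 0.581834.
One radian of longitude at latitude φ spans R cos φ, so Δλ = ΔE / (R cos φ) = -451.0 / (6371000 × 0.581834) = -1.2167e-04 rad = -25.095″.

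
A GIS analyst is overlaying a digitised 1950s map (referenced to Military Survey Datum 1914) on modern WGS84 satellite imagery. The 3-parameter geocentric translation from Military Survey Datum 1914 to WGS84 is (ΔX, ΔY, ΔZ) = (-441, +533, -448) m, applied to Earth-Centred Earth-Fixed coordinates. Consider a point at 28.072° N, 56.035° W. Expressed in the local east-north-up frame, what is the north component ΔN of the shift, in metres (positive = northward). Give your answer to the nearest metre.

At φ = 28.072°, λ = -56.035°: sin φ = 0.470581, cos φ = 0.882357, sin λ = -0.829379, cos λ = 0.558686.
ΔN = −sin φ cos λ·ΔX − sin φ sin λ·ΔY + cos φ·ΔZ = −(0.470581)(0.558686)(-441) − (0.470581)(-0.829379)(533) + (0.882357)(-448) = -71.33 m.

ΔN = -71 m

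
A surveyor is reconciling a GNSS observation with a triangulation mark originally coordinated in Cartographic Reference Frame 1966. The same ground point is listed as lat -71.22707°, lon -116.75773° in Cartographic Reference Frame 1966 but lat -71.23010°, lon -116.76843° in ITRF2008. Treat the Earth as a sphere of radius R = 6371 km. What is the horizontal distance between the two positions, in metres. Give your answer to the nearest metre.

510 m

Δφ = -71.23010° − -71.22707° = -0.00303°; Δλ = -116.76843° − -116.75773° = -0.01070°.
1° along a meridian = πR/180 = 111195 m.
ΔN = Δφ × 111195 = -336.9 m; ΔE = Δλ × 111195 × cos(-71.22707°) = -0.01070 × 111195 × 0.321818 = -382.9 m.
Distance = √(ΔE² + ΔN²) = √((-382.9)² + (-336.9)²) = 510.0 m.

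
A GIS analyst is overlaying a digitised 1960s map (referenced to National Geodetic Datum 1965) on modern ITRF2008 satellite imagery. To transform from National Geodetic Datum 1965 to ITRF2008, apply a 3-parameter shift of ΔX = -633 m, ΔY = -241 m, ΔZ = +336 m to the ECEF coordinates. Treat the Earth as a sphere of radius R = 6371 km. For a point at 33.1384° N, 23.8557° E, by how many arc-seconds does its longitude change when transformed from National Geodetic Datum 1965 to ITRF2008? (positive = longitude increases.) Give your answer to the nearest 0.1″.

sin φ = 0.546663, cos φ = 0.837353, sin λ = 0.404435, cos λ = 0.914567.
East component: ΔE = −sin λ·ΔX + cos λ·ΔY = −(0.404435)(-633) + (0.914567)(-241) = 35.60 m.
1° of latitude spans πR/180 = 111195 m; at latitude φ, 1° of longitude spans that × cos φ = 93109.4 m, so Δλ = 35.60 / 93109.4 × 3600 = 1.376″.

Δλ = 1.4″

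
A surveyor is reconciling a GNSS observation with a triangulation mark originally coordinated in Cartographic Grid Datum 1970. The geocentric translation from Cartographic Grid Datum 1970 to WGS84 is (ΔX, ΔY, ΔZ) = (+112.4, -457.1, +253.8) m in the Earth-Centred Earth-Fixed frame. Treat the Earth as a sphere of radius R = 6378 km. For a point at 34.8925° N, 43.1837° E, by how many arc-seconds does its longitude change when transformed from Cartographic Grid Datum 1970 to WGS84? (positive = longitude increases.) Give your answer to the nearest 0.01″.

Δλ = -16.17″

sin φ = 0.572039, cos φ = 0.820227, sin λ = 0.684340, cos λ = 0.729163.
East component: ΔE = −sin λ·ΔX + cos λ·ΔY = −(0.684340)(112.4) + (0.729163)(-457.1) = -410.22 m.
1° of latitude spans πR/180 = 111317 m; at latitude φ, 1° of longitude spans that × cos φ = 91305.3 m, so Δλ = -410.22 / 91305.3 × 3600 = -16.174″.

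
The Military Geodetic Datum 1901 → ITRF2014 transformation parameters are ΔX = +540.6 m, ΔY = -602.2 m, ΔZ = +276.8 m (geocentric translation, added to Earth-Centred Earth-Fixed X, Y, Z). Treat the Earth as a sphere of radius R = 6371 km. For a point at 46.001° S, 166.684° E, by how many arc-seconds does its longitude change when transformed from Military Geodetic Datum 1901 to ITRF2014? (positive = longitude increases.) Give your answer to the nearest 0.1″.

sin φ = -0.719352, cos φ = 0.694646, sin λ = 0.230321, cos λ = -0.973115.
East component: ΔE = −sin λ·ΔX + cos λ·ΔY = −(0.230321)(540.6) + (-0.973115)(-602.2) = 461.50 m.
1° of latitude spans πR/180 = 111195 m; at latitude φ, 1° of longitude spans that × cos φ = 77241.1 m, so Δλ = 461.50 / 77241.1 × 3600 = 21.509″.

Δλ = 21.5″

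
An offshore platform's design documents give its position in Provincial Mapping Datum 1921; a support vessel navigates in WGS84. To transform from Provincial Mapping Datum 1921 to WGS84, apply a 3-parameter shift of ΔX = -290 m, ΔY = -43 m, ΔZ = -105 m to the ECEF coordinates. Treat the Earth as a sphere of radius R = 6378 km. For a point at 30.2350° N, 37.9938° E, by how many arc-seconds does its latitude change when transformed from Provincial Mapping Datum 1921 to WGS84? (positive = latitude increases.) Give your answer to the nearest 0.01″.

sin φ = 0.503548, cos φ = 0.863967, sin λ = 0.615576, cos λ = 0.788077.
North component: ΔN = −sin φ cos λ·ΔX − sin φ sin λ·ΔY + cos φ·ΔZ = −(0.503548)(0.788077)(-290) − (0.503548)(0.615576)(-43) + (0.863967)(-105) = 37.69 m.
1° of latitude spans πR/180 = 111317 m, so Δφ = 37.69 / 111317 × 3600 = 1.219″.

Δφ = 1.22″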